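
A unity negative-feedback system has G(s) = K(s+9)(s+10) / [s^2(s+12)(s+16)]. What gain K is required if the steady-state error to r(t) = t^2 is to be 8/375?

System type = 2 (two poles at s=0).
K_a = lim_{s→0} s^2·G(s) = K·9·10 / (12·16) = (15/32)·K.
e_ss = 2/K_a = 8/375 ⇒ K_a = 93.75 ⇒ K = 93.75/(15/32) = 200.

200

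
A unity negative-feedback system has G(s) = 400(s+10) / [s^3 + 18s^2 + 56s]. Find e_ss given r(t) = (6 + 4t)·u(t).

Factoring s from the denominator leaves a polynomial with constant term 56, so the system is type 1. By superposition:
  • 6: tracked with zero error.
  • 4t: e_ss = 4/K_v with K_v=500/7 → 0.056.
Total e_ss = 0.056.

0.056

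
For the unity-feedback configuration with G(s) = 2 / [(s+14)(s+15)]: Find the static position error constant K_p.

1/105

The open loop has no poles at the origin → type 0 system.
K_p = lim_{s→0} G(s) = 2 / (14·15) = 1/105.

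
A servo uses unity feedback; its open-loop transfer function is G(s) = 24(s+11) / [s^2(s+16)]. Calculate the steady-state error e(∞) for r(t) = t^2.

System type = 2 (two poles at s=0).
K_a = lim_{s→0} s^2·G(s) = 24·11 / (16) = 16.5.
r(t) = t^2 gives R(s) = 2/s^3.
e_ss = 2/K_a = 2/16.5 = 4/33.

4/33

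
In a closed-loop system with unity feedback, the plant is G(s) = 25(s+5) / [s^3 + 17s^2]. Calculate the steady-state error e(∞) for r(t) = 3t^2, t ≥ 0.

0.816

Factoring s^2 from the denominator leaves a polynomial with constant term 17, so the system is type 2.
K_a = lim_{s→0} s^2·G(s) = 25·5 / 17 = 125/17.
r(t) = 3t^2 gives R(s) = 6/s^3.
e_ss = 6/K_a = 6/(125/17) = 0.816.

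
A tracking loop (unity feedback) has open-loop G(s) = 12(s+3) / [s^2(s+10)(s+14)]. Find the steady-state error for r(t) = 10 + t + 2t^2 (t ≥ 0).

140/9

The open loop has two poles at the origin → type 2 system. Treating each term separately:
  • 10: tracked with zero error.
  • t: tracked with zero error.
  • 2t^2: e_ss = 4/K_a with K_a=9/35 → 140/9.
Total e_ss = 140/9.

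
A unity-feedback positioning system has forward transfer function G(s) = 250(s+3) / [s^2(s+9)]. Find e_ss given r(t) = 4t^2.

The open loop has two poles at the origin → type 2 system.
K_a = lim_{s→0} s^2·G(s) = 250·3 / (9) = 250/3.
r(t) = 4t^2 gives R(s) = 8/s^3.
e_ss = 8/K_a = 8/(250/3) = 0.096.

0.096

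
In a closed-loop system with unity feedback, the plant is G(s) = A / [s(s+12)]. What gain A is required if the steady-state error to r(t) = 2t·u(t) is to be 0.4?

60

The open loop has one pole at the origin → type 1 system.
K_v = lim_{s→0} s·G(s) = A / (12) = (1/12)·A.
e_ss = 2/K_v = 0.4 ⇒ K_v = 5 ⇒ A = 5/(1/12) = 60.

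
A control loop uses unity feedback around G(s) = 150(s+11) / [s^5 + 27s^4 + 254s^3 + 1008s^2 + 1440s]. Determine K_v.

55/48

Factoring s from the denominator leaves a polynomial with constant term 1440, so the system is type 1.
K_v = lim_{s→0} s·G(s) = 150·11 / 1440 = 55/48.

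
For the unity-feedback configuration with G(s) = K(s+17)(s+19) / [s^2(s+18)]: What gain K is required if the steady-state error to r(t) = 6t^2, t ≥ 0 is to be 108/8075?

The open loop has two poles at the origin → type 2 system.
K_a = lim_{s→0} s^2·G(s) = K·17·19 / (18) = (323/18)·K.
e_ss = 12/K_a = 108/8075 ⇒ K_a = 8075/9 ⇒ K = (8075/9)/(323/18) = 50.

50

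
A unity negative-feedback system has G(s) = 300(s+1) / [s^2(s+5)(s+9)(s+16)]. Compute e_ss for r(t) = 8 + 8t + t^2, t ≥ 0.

Two free integrators in G(s): this is a type 2 system. Taking each input component in turn:
  • 8: tracked with zero error.
  • 8t: tracked with zero error.
  • t^2: e_ss = 2/K_a with K_a=5/12 → 4.8.
Total e_ss = 4.8.

4.8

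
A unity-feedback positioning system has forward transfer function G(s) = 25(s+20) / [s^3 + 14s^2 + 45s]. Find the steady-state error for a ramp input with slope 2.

0.18

The denominator has no term below 45s — 1 pole at s=0, type 1.
K_v = lim_{s→0} s·G(s) = 25·20 / 45 = 100/9.
e_ss = 2/K_v = 2/(100/9) = 0.18.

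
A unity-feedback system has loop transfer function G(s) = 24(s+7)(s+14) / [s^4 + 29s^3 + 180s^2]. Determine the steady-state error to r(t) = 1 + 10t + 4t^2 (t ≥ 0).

The denominator has no term below 180s^2 — 2 poles at s=0, type 2. Treating each term separately:
  • 1: tracked with zero error.
  • 10t: tracked with zero error.
  • 4t^2: e_ss = 8/K_a with K_a=196/15 → 30/49.
Total e_ss = 30/49.

30/49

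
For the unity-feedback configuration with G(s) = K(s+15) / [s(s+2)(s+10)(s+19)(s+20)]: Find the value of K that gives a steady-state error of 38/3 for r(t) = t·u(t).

40

G(s) has one factor of s in the denominator, so the system is type 1.
K_v = lim_{s→0} s·G(s) = K·15 / (2·10·19·20) = (3/1520)·K.
e_ss = 1/K_v = 38/3 ⇒ K_v = 3/38 ⇒ K = (3/38)/(3/1520) = 40.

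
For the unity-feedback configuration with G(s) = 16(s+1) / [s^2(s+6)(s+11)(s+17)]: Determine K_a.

The open loop has two poles at the origin → type 2 system.
K_a = lim_{s→0} s^2·G(s) = 16·1 / (6·11·17) = 8/561.

8/561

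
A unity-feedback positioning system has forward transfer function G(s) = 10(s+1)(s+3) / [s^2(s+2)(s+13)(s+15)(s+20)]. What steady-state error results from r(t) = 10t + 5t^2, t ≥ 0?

2600

Two free integrators in G(s): this is a type 2 system. Taking each input component in turn:
  • 10t: tracked with zero error.
  • 5t^2: e_ss = 10/K_a with K_a=1/260 → 2600.
Total e_ss = 2600.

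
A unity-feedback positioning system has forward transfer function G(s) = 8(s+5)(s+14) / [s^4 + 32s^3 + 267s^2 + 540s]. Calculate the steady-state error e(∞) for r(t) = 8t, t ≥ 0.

Factoring s from the denominator leaves a polynomial with constant term 540, so the system is type 1.
K_v = lim_{s→0} s·G(s) = 8·5·14 / 540 = 28/27.
e_ss = 8/K_v = 8/(28/27) = 54/7.

54/7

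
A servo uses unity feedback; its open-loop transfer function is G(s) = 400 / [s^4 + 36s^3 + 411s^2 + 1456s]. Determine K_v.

25/91

Lowest-order denominator term is 1456s, so the open loop has 1 pole at the origin → type 1 system.
K_v = lim_{s→0} s·G(s) = 400 / 1456 = 25/91.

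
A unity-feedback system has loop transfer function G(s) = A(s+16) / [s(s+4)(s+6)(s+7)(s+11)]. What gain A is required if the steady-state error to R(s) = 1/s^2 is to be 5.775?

20

One free integrator in G(s): this is a type 1 system.
K_v = lim_{s→0} s·G(s) = A·16 / (4·6·7·11) = (2/231)·A.
e_ss = 1/K_v = 5.775 ⇒ K_v = 40/231 ⇒ A = (40/231)/(2/231) = 20.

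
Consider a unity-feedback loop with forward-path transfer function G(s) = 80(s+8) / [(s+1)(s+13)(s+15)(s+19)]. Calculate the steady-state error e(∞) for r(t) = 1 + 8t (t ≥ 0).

System type = 0 (no poles at s=0). By superposition:
  • 1: e_ss = 1/(1+K_p) with K_p=128/741 → 741/869.
  • 8t: a type-0 system cannot track it, e_ss → ∞.
The unbounded component dominates.

infinity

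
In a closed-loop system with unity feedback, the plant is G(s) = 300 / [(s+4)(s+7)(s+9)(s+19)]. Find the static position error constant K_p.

25/399

No free integrators in G(s): this is a type 0 system.
K_p = lim_{s→0} G(s) = 300 / (4·7·9·19) = 25/399.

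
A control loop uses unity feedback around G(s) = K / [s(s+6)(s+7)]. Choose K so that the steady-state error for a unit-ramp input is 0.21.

200

G(s) has one factor of s in the denominator, so the system is type 1.
K_v = lim_{s→0} s·G(s) = K / (6·7) = (1/42)·K.
e_ss = 1/K_v = 0.21 ⇒ K_v = 100/21 ⇒ K = (100/21)/(1/42) = 200.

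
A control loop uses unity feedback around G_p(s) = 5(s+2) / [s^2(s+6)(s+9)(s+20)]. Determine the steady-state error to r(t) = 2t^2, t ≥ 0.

The open loop has two poles at the origin → type 2 system.
K_a = lim_{s→0} s^2·G_p(s) = 5·2 / (6·9·20) = 1/108.
r(t) = 2t^2 gives R(s) = 4/s^3.
e_ss = 4/K_a = 4/(1/108) = 432.

432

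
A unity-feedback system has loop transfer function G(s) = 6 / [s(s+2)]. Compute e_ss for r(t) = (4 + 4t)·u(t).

4/3

G(s) has one factor of s in the denominator, so the system is type 1. By superposition:
  • 4: tracked with zero error.
  • 4t: e_ss = 4/K_v with K_v=3 → 4/3.
Total e_ss = 4/3.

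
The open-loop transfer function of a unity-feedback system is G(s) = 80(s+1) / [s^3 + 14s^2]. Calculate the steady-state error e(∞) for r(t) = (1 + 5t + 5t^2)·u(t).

1.75

Lowest-order denominator term is 14s^2, so the open loop has 2 poles at the origin → type 2 system. Taking each input component in turn:
  • 1: tracked with zero error.
  • 5t: tracked with zero error.
  • 5t^2: e_ss = 10/K_a with K_a=40/7 → 1.75.
Total e_ss = 1.75.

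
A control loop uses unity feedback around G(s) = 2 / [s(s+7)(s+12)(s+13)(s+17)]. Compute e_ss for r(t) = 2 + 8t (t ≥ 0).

One free integrator in G(s): this is a type 1 system. Treating each term separately:
  • 2: tracked with zero error.
  • 8t: e_ss = 8/K_v with K_v=1/9282 → 74256.
Total e_ss = 74256.

74256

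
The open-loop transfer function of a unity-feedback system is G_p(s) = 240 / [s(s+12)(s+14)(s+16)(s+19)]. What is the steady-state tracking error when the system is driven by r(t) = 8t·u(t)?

1702.4

G_p(s) has one factor of s in the denominator, so the system is type 1.
K_v = lim_{s→0} s·G_p(s) = 240 / (12·14·16·19) = 5/1064.
e_ss = 8/K_v = 8/(5/1064) = 1702.4.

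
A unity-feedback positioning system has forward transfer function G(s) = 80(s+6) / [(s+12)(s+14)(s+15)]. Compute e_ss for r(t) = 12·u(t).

10.08

No free integrators in G(s): this is a type 0 system.
K_p = lim_{s→0} G(s) = 80·6 / (12·14·15) = 4/21.
e_ss = 12/(1 + K_p) = 12/(25/21) = 10.08.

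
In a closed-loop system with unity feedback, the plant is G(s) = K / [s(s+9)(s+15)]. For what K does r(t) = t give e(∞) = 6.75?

20

System type = 1 (one pole at s=0).
K_v = lim_{s→0} s·G(s) = K / (9·15) = (1/135)·K.
e_ss = 1/K_v = 6.75 ⇒ K_v = 4/27 ⇒ K = (4/27)/(1/135) = 20.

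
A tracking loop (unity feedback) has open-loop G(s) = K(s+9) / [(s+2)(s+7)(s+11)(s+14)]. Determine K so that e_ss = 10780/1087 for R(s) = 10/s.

No free integrators in G(s): this is a type 0 system.
K_p = lim_{s→0} G(s) = K·9 / (2·7·11·14) = (9/2156)·K.
e_ss = 10/(1 + K_p) = 10780/1087 ⇒ 1 + (9/2156)·K = 1087/1078 ⇒ K = 2.

2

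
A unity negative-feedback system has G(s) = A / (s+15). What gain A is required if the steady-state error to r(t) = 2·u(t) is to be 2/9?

120

G(s) has no factors of s in the denominator, so the system is type 0.
K_p = lim_{s→0} G(s) = A / (15) = (1/15)·A.
e_ss = 2/(1 + K_p) = 2/9 ⇒ 1 + (1/15)·A = 9 ⇒ A = 120.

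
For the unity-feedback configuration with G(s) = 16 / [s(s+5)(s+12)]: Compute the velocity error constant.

4/15

System type = 1 (one pole at s=0).
K_v = lim_{s→0} s·G(s) = 16 / (5·12) = 4/15.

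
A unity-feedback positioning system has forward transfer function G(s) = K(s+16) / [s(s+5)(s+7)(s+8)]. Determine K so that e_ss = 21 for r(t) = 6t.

5

The open loop has one pole at the origin → type 1 system.
K_v = lim_{s→0} s·G(s) = K·16 / (5·7·8) = (2/35)·K.
e_ss = 6/K_v = 21 ⇒ K_v = 2/7 ⇒ K = (2/7)/(2/35) = 5.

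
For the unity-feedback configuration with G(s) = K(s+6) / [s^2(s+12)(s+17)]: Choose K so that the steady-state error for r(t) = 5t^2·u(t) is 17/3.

60

The open loop has two poles at the origin → type 2 system.
K_a = lim_{s→0} s^2·G(s) = K·6 / (12·17) = (1/34)·K.
e_ss = 10/K_a = 17/3 ⇒ K_a = 30/17 ⇒ K = (30/17)/(1/34) = 60.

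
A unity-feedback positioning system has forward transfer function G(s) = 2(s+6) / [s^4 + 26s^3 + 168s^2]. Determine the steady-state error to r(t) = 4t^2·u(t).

Factoring s^2 from the denominator leaves a polynomial with constant term 168, so the system is type 2.
K_a = lim_{s→0} s^2·G(s) = 2·6 / 168 = 1/14.
r(t) = 4t^2 gives R(s) = 8/s^3.
e_ss = 8/K_a = 8/(1/14) = 112.

112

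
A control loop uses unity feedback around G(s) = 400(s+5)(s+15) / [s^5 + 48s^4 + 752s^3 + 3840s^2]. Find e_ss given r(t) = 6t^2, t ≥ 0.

Lowest-order denominator term is 3840s^2, so the open loop has 2 poles at the origin → type 2 system.
K_a = lim_{s→0} s^2·G(s) = 400·5·15 / 3840 = 7.8125.
r(t) = 6t^2 gives R(s) = 12/s^3.
e_ss = 12/K_a = 12/7.8125 = 1.536.

1.536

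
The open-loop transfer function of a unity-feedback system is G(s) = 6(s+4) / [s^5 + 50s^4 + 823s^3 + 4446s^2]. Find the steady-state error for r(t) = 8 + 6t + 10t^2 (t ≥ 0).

Lowest-order denominator term is 4446s^2, so the open loop has 2 poles at the origin → type 2 system. Taking each input component in turn:
  • 8: tracked with zero error.
  • 6t: tracked with zero error.
  • 10t^2: e_ss = 20/K_a with K_a=4/741 → 3705.
Total e_ss = 3705.

3705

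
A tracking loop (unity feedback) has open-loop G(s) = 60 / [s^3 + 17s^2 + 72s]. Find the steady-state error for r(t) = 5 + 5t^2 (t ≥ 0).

infinity

The denominator has no term below 72s — 1 pole at s=0, type 1. By superposition:
  • 5: tracked with zero error.
  • 5t^2: a type-1 system cannot track it, e_ss → ∞.
The unbounded component dominates.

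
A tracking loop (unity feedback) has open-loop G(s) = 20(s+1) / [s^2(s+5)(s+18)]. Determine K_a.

Two free integrators in G(s): this is a type 2 system.
K_a = lim_{s→0} s^2·G(s) = 20·1 / (5·18) = 2/9.

2/9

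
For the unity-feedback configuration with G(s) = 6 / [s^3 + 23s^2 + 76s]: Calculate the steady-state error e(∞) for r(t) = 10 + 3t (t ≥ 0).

Lowest-order denominator term is 76s, so the open loop has 1 pole at the origin → type 1 system. Treating each term separately:
  • 10: tracked with zero error.
  • 3t: e_ss = 3/K_v with K_v=3/38 → 38.
Total e_ss = 38.

38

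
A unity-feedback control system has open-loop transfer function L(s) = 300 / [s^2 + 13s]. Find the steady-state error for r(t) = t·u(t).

The denominator has no term below 13s — 1 pole at s=0, type 1.
K_v = lim_{s→0} s·L(s) = 300 / 13 = 300/13.
e_ss = 1/K_v = 1/(300/13) = 13/300.

13/300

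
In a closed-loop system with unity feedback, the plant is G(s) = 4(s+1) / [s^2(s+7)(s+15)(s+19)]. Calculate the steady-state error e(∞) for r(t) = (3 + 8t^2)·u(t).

G(s) has two factors of s in the denominator, so the system is type 2. Taking each input component in turn:
  • 3: tracked with zero error.
  • 8t^2: e_ss = 16/K_a with K_a=4/1995 → 7980.
Total e_ss = 7980.

7980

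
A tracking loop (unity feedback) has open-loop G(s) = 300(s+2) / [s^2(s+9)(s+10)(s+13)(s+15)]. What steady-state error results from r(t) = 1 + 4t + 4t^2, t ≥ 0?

System type = 2 (two poles at s=0). Taking each input component in turn:
  • 1: tracked with zero error.
  • 4t: tracked with zero error.
  • 4t^2: e_ss = 8/K_a with K_a=4/117 → 234.
Total e_ss = 234.

234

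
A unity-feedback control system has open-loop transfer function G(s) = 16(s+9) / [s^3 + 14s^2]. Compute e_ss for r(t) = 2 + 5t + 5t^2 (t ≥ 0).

The denominator has no term below 14s^2 — 2 poles at s=0, type 2. Taking each input component in turn:
  • 2: tracked with zero error.
  • 5t: tracked with zero error.
  • 5t^2: e_ss = 10/K_a with K_a=72/7 → 35/36.
Total e_ss = 35/36.

35/36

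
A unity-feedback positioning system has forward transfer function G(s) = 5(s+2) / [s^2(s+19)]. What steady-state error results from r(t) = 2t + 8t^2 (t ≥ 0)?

System type = 2 (two poles at s=0). Treating each term separately:
  • 2t: tracked with zero error.
  • 8t^2: e_ss = 16/K_a with K_a=10/19 → 30.4.
Total e_ss = 30.4.

30.4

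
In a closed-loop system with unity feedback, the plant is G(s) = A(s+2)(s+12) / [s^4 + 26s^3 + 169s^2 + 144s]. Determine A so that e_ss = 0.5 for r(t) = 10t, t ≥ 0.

120

Factoring s from the denominator leaves a polynomial with constant term 144, so the system is type 1.
K_v = lim_{s→0} s·G(s) = A·2·12 / 144 = (1/6)·A.
e_ss = 10/K_v = 0.5 ⇒ K_v = 20 ⇒ A = 20/(1/6) = 120.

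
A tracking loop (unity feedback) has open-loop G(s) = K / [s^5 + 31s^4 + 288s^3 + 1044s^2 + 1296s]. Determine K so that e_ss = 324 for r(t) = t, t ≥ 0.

4

Factoring s from the denominator leaves a polynomial with constant term 1296, so the system is type 1.
K_v = lim_{s→0} s·G(s) = K / 1296 = (1/1296)·K.
e_ss = 1/K_v = 324 ⇒ K_v = 1/324 ⇒ K = (1/324)/(1/1296) = 4.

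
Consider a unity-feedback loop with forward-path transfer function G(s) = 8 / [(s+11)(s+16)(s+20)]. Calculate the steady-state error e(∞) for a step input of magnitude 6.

880/147

System type = 0 (no poles at s=0).
K_p = lim_{s→0} G(s) = 8 / (11·16·20) = 1/440.
e_ss = 6/(1 + K_p) = 6/(441/440) = 880/147.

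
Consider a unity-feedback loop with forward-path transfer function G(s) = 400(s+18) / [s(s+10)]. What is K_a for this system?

The open loop has one pole at the origin → type 1 system.
K_a = lim_{s→0} s^2·G(s) = 0 (the extra factor of s kills the finite limit).

0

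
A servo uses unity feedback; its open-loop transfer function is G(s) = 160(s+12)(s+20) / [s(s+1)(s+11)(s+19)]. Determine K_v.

38400/209

The open loop has one pole at the origin → type 1 system.
K_v = lim_{s→0} s·G(s) = 160·12·20 / (1·11·19) = 38400/209.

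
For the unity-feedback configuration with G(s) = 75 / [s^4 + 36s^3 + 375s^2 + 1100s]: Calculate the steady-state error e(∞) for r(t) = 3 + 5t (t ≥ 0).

220/3

Factoring s from the denominator leaves a polynomial with constant term 1100, so the system is type 1. Treating each term separately:
  • 3: tracked with zero error.
  • 5t: e_ss = 5/K_v with K_v=3/44 → 220/3.
Total e_ss = 220/3.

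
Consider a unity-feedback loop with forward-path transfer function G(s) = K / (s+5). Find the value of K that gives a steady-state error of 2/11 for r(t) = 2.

No free integrators in G(s): this is a type 0 system.
K_p = lim_{s→0} G(s) = K / (5) = 0.2·K.
e_ss = 2/(1 + K_p) = 2/11 ⇒ 1 + 0.2·K = 11 ⇒ K = 50.

50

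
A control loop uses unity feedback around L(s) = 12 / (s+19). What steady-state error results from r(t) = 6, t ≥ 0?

114/31

System type = 0 (no poles at s=0).
K_p = lim_{s→0} L(s) = 12 / (19) = 12/19.
e_ss = 6/(1 + K_p) = 6/(31/19) = 114/31.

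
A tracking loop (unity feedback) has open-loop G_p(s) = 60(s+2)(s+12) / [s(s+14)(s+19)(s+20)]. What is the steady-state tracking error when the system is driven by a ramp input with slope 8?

System type = 1 (one pole at s=0).
K_v = lim_{s→0} s·G_p(s) = 60·2·12 / (14·19·20) = 36/133.
e_ss = 8/K_v = 8/(36/133) = 266/9.

266/9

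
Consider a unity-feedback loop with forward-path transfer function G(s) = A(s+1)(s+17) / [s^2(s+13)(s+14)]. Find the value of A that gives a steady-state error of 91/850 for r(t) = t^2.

System type = 2 (two poles at s=0).
K_a = lim_{s→0} s^2·G(s) = A·1·17 / (13·14) = (17/182)·A.
e_ss = 2/K_a = 91/850 ⇒ K_a = 1700/91 ⇒ A = (1700/91)/(17/182) = 200.

200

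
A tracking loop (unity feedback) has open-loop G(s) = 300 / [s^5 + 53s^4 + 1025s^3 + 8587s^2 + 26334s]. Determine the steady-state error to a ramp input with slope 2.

Lowest-order denominator term is 26334s, so the open loop has 1 pole at the origin → type 1 system.
K_v = lim_{s→0} s·G(s) = 300 / 26334 = 50/4389.
e_ss = 2/K_v = 2/(50/4389) = 175.56.

175.56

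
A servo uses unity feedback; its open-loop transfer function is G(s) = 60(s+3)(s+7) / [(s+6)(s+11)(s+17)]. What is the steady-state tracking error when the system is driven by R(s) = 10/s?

1870/397

The open loop has no poles at the origin → type 0 system.
K_p = lim_{s→0} G(s) = 60·3·7 / (6·11·17) = 210/187.
e_ss = 10/(1 + K_p) = 10/(397/187) = 1870/397.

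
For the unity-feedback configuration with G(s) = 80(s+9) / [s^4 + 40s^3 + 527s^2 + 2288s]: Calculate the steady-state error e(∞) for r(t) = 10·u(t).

0

Factoring s from the denominator leaves a polynomial with constant term 2288, so the system is type 1.
A type-1 system has K_p = ∞, so it tracks a step input with zero steady-state error.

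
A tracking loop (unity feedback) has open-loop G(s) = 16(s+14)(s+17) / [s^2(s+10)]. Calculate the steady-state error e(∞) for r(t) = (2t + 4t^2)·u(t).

5/238

G(s) has two factors of s in the denominator, so the system is type 2. Treating each term separately:
  • 2t: tracked with zero error.
  • 4t^2: e_ss = 8/K_a with K_a=380.8 → 5/238.
Total e_ss = 5/238.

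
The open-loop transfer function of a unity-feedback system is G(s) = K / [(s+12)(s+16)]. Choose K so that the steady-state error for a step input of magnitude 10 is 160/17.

12

No free integrators in G(s): this is a type 0 system.
K_p = lim_{s→0} G(s) = K / (12·16) = (1/192)·K.
e_ss = 10/(1 + K_p) = 160/17 ⇒ 1 + (1/192)·K = 1.0625 ⇒ K = 12.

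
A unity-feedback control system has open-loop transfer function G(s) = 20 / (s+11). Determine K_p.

20/11

No free integrators in G(s): this is a type 0 system.
K_p = lim_{s→0} G(s) = 20 / (11) = 20/11.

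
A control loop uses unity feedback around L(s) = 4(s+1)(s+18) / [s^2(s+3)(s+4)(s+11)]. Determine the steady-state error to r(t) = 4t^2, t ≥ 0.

System type = 2 (two poles at s=0).
K_a = lim_{s→0} s^2·L(s) = 4·1·18 / (3·4·11) = 6/11.
r(t) = 4t^2 gives R(s) = 8/s^3.
e_ss = 8/K_a = 8/(6/11) = 44/3.

44/3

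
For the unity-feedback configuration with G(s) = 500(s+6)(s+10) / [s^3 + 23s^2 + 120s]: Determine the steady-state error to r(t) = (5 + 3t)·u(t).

Factoring s from the denominator leaves a polynomial with constant term 120, so the system is type 1. Treating each term separately:
  • 5: tracked with zero error.
  • 3t: e_ss = 3/K_v with K_v=250 → 0.012.
Total e_ss = 0.012.

0.012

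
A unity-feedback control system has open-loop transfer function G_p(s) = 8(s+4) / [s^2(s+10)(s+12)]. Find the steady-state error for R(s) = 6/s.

G_p(s) has two factors of s in the denominator, so the system is type 2.
A type-2 system has K_p = ∞, so it tracks a step input with zero steady-state error.

0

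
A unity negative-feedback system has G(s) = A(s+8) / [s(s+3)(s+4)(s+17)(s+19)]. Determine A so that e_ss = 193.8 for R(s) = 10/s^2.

25

The open loop has one pole at the origin → type 1 system.
K_v = lim_{s→0} s·G(s) = A·8 / (3·4·17·19) = (2/969)·A.
e_ss = 10/K_v = 193.8 ⇒ K_v = 50/969 ⇒ A = (50/969)/(2/969) = 25.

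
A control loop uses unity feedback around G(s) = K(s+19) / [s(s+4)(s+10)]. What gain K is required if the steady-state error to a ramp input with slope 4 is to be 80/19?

One free integrator in G(s): this is a type 1 system.
K_v = lim_{s→0} s·G(s) = K·19 / (4·10) = 0.475·K.
e_ss = 4/K_v = 80/19 ⇒ K_v = 0.95 ⇒ K = 0.95/0.475 = 2.

2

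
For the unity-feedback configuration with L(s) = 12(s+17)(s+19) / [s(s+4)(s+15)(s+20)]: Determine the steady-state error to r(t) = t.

System type = 1 (one pole at s=0).
K_v = lim_{s→0} s·L(s) = 12·17·19 / (4·15·20) = 3.23.
e_ss = 1/K_v = 1/3.23 = 100/323.

100/323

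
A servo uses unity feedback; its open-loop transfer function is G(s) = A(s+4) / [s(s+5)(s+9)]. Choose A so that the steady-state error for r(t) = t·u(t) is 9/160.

200

One free integrator in G(s): this is a type 1 system.
K_v = lim_{s→0} s·G(s) = A·4 / (5·9) = (4/45)·A.
e_ss = 1/K_v = 9/160 ⇒ K_v = 160/9 ⇒ A = (160/9)/(4/45) = 200.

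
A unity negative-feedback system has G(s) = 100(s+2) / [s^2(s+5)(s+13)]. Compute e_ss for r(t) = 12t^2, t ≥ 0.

Two free integrators in G(s): this is a type 2 system.
K_a = lim_{s→0} s^2·G(s) = 100·2 / (5·13) = 40/13.
r(t) = 12t^2 gives R(s) = 24/s^3.
e_ss = 24/K_a = 24/(40/13) = 7.8.

7.8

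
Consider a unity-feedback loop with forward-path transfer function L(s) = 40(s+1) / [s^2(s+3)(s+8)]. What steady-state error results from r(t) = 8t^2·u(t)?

L(s) has two factors of s in the denominator, so the system is type 2.
K_a = lim_{s→0} s^2·L(s) = 40·1 / (3·8) = 5/3.
r(t) = 8t^2 gives R(s) = 16/s^3.
e_ss = 16/K_a = 16/(5/3) = 9.6.

9.6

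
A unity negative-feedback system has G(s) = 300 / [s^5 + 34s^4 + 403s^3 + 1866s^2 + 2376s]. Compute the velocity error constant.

The denominator has no term below 2376s — 1 pole at s=0, type 1.
K_v = lim_{s→0} s·G(s) = 300 / 2376 = 25/198.

25/198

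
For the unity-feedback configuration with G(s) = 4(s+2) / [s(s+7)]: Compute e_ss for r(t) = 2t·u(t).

The open loop has one pole at the origin → type 1 system.
K_v = lim_{s→0} s·G(s) = 4·2 / (7) = 8/7.
e_ss = 2/K_v = 2/(8/7) = 1.75.

1.75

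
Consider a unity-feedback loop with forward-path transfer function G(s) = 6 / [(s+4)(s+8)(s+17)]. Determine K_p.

System type = 0 (no poles at s=0).
K_p = lim_{s→0} G(s) = 6 / (4·8·17) = 3/272.

3/272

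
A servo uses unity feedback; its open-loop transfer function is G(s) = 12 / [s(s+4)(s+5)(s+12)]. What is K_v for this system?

G(s) has one factor of s in the denominator, so the system is type 1.
K_v = lim_{s→0} s·G(s) = 12 / (4·5·12) = 0.05.

0.05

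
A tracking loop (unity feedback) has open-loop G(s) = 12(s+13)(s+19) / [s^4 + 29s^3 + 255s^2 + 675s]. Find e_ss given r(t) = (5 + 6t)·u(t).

Factoring s from the denominator leaves a polynomial with constant term 675, so the system is type 1. Treating each term separately:
  • 5: tracked with zero error.
  • 6t: e_ss = 6/K_v with K_v=988/225 → 675/494.
Total e_ss = 675/494.

675/494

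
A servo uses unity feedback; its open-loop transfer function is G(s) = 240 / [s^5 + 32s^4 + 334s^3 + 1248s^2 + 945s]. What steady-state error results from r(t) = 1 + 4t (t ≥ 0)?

15.75

The denominator has no term below 945s — 1 pole at s=0, type 1. Treating each term separately:
  • 1: tracked with zero error.
  • 4t: e_ss = 4/K_v with K_v=16/63 → 15.75.
Total e_ss = 15.75.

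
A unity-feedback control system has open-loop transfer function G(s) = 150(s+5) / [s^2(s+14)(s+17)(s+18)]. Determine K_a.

125/714

G(s) has two factors of s in the denominator, so the system is type 2.
K_a = lim_{s→0} s^2·G(s) = 150·5 / (14·17·18) = 125/714.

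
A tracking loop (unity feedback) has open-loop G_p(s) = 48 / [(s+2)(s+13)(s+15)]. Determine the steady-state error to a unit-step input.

65/73

System type = 0 (no poles at s=0).
K_p = lim_{s→0} G_p(s) = 48 / (2·13·15) = 8/65.
e_ss = 1/(1 + K_p) = 1/(73/65) = 65/73.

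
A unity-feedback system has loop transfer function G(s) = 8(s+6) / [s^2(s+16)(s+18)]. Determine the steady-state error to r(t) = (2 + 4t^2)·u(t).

System type = 2 (two poles at s=0). By superposition:
  • 2: tracked with zero error.
  • 4t^2: e_ss = 8/K_a with K_a=1/6 → 48.
Total e_ss = 48.

48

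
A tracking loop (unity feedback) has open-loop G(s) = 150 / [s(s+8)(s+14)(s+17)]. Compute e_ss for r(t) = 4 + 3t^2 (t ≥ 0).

infinity

The open loop has one pole at the origin → type 1 system. Treating each term separately:
  • 4: tracked with zero error.
  • 3t^2: a type-1 system cannot track it, e_ss → ∞.
The unbounded component dominates.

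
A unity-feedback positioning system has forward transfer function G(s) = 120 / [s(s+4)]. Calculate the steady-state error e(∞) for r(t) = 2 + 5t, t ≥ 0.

System type = 1 (one pole at s=0). Taking each input component in turn:
  • 2: tracked with zero error.
  • 5t: e_ss = 5/K_v with K_v=30 → 1/6.
Total e_ss = 1/6.

1/6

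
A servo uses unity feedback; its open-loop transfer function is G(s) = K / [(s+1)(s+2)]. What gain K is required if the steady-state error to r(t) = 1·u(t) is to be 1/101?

200

The open loop has no poles at the origin → type 0 system.
K_p = lim_{s→0} G(s) = K / (1·2) = 0.5·K.
e_ss = 1/(1 + K_p) = 1/101 ⇒ 1 + 0.5·K = 101 ⇒ K = 200.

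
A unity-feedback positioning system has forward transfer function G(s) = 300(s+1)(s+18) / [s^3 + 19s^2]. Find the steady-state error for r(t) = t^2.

19/2700

The denominator has no term below 19s^2 — 2 poles at s=0, type 2.
K_a = lim_{s→0} s^2·G(s) = 300·1·18 / 19 = 5400/19.
r(t) = t^2 gives R(s) = 2/s^3.
e_ss = 2/K_a = 2/(5400/19) = 19/2700.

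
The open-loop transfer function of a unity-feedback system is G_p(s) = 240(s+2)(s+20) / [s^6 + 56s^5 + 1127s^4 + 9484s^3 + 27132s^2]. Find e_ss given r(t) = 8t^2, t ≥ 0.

45.22

Factoring s^2 from the denominator leaves a polynomial with constant term 27132, so the system is type 2.
K_a = lim_{s→0} s^2·G_p(s) = 240·2·20 / 27132 = 800/2261.
r(t) = 8t^2 gives R(s) = 16/s^3.
e_ss = 16/K_a = 16/(800/2261) = 45.22.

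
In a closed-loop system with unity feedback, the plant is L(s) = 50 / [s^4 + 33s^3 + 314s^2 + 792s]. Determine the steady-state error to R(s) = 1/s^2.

Lowest-order denominator term is 792s, so the open loop has 1 pole at the origin → type 1 system.
K_v = lim_{s→0} s·L(s) = 50 / 792 = 25/396.
e_ss = 1/K_v = 1/(25/396) = 15.84.

15.84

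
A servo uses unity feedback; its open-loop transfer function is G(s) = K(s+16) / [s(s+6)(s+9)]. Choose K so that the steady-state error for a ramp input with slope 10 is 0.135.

250

System type = 1 (one pole at s=0).
K_v = lim_{s→0} s·G(s) = K·16 / (6·9) = (8/27)·K.
e_ss = 10/K_v = 0.135 ⇒ K_v = 2000/27 ⇒ K = (2000/27)/(8/27) = 250.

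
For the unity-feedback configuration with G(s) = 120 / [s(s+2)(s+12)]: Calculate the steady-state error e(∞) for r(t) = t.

0.2

System type = 1 (one pole at s=0).
K_v = lim_{s→0} s·G(s) = 120 / (2·12) = 5.
e_ss = 1/K_v = 1/5 = 0.2.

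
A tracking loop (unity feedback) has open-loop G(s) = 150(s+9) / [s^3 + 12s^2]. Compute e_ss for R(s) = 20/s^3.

Factoring s^2 from the denominator leaves a polynomial with constant term 12, so the system is type 2.
K_a = lim_{s→0} s^2·G(s) = 150·9 / 12 = 112.5.
r(t) = 10t^2 gives R(s) = 20/s^3.
e_ss = 20/K_a = 20/112.5 = 8/45.

8/45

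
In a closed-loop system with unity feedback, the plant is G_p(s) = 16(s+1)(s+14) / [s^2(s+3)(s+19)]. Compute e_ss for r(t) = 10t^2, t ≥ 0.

285/56

The open loop has two poles at the origin → type 2 system.
K_a = lim_{s→0} s^2·G_p(s) = 16·1·14 / (3·19) = 224/57.
r(t) = 10t^2 gives R(s) = 20/s^3.
e_ss = 20/K_a = 20/(224/57) = 285/56.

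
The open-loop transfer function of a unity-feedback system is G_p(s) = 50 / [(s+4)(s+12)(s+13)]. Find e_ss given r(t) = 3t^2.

System type = 0 (no poles at s=0).
K_a = lim_{s→0} s^2·G_p(s) = 0; the steady-state error to this parabolic input grows without bound.

infinity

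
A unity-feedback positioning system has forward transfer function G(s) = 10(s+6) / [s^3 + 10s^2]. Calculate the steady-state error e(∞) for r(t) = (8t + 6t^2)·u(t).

2

Lowest-order denominator term is 10s^2, so the open loop has 2 poles at the origin → type 2 system. Treating each term separately:
  • 8t: tracked with zero error.
  • 6t^2: e_ss = 12/K_a with K_a=6 → 2.
Total e_ss = 2.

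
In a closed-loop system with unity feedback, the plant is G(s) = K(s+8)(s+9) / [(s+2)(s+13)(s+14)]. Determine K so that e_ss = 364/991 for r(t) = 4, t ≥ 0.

The open loop has no poles at the origin → type 0 system.
K_p = lim_{s→0} G(s) = K·8·9 / (2·13·14) = (18/91)·K.
e_ss = 4/(1 + K_p) = 364/991 ⇒ 1 + (18/91)·K = 991/91 ⇒ K = 50.

50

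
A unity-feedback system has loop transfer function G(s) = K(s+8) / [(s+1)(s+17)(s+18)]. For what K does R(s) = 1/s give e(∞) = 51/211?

The open loop has no poles at the origin → type 0 system.
K_p = lim_{s→0} G(s) = K·8 / (1·17·18) = (4/153)·K.
e_ss = 1/(1 + K_p) = 51/211 ⇒ 1 + (4/153)·K = 211/51 ⇒ K = 120.

120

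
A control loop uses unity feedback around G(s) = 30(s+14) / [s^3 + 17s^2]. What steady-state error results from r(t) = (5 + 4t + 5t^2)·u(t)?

17/42

Factoring s^2 from the denominator leaves a polynomial with constant term 17, so the system is type 2. By superposition:
  • 5: tracked with zero error.
  • 4t: tracked with zero error.
  • 5t^2: e_ss = 10/K_a with K_a=420/17 → 17/42.
Total e_ss = 17/42.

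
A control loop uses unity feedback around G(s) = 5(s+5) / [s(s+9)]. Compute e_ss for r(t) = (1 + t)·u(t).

0.36

G(s) has one factor of s in the denominator, so the system is type 1. By superposition:
  • 1: tracked with zero error.
  • t: e_ss = 1/K_v with K_v=25/9 → 0.36.
Total e_ss = 0.36.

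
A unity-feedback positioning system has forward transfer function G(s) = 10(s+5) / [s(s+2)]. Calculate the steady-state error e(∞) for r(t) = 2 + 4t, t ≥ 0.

0.16

System type = 1 (one pole at s=0). By superposition:
  • 2: tracked with zero error.
  • 4t: e_ss = 4/K_v with K_v=25 → 0.16.
Total e_ss = 0.16.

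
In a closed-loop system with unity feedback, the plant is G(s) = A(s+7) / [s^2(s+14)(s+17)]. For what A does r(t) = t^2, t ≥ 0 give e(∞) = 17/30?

G(s) has two factors of s in the denominator, so the system is type 2.
K_a = lim_{s→0} s^2·G(s) = A·7 / (14·17) = (1/34)·A.
e_ss = 2/K_a = 17/30 ⇒ K_a = 60/17 ⇒ A = (60/17)/(1/34) = 120.

120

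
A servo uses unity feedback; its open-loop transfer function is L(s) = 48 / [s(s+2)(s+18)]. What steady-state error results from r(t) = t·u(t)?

System type = 1 (one pole at s=0).
K_v = lim_{s→0} s·L(s) = 48 / (2·18) = 4/3.
e_ss = 1/K_v = 1/(4/3) = 0.75.

0.75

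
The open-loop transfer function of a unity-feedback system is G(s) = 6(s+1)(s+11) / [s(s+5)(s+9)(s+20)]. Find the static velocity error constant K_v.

11/150

The open loop has one pole at the origin → type 1 system.
K_v = lim_{s→0} s·G(s) = 6·1·11 / (5·9·20) = 11/150.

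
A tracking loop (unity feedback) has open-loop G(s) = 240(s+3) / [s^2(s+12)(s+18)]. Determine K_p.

K_p = lim_{s→0} G(s); with 2 poles at the origin the limit diverges, so K_p = ∞.

infinity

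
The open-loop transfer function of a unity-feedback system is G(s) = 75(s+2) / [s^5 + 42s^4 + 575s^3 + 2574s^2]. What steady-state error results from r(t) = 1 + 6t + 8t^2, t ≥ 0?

274.56

Factoring s^2 from the denominator leaves a polynomial with constant term 2574, so the system is type 2. Treating each term separately:
  • 1: tracked with zero error.
  • 6t: tracked with zero error.
  • 8t^2: e_ss = 16/K_a with K_a=25/429 → 274.56.
Total e_ss = 274.56.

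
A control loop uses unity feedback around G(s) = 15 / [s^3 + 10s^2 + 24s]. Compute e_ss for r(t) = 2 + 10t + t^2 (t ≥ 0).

Lowest-order denominator term is 24s, so the open loop has 1 pole at the origin → type 1 system. By superposition:
  • 2: tracked with zero error.
  • 10t: e_ss = 10/K_v with K_v=0.625 → 16.
  • t^2: a type-1 system cannot track it, e_ss → ∞.
The unbounded component dominates.

infinity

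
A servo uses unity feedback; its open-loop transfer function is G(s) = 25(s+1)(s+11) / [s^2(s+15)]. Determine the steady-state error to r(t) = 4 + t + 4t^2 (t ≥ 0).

24/55

The open loop has two poles at the origin → type 2 system. Treating each term separately:
  • 4: tracked with zero error.
  • t: tracked with zero error.
  • 4t^2: e_ss = 8/K_a with K_a=55/3 → 24/55.
Total e_ss = 24/55.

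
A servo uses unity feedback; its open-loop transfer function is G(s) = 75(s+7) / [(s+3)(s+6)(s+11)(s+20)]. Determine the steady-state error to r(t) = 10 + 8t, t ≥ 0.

infinity

System type = 0 (no poles at s=0). Taking each input component in turn:
  • 10: e_ss = 10/(1+K_p) with K_p=35/264 → 2640/299.
  • 8t: a type-0 system cannot track it, e_ss → ∞.
The unbounded component dominates.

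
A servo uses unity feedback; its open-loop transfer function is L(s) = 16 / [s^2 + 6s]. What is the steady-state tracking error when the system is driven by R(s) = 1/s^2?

0.375

Factoring s from the denominator leaves a polynomial with constant term 6, so the system is type 1.
K_v = lim_{s→0} s·L(s) = 16 / 6 = 8/3.
e_ss = 1/K_v = 1/(8/3) = 0.375.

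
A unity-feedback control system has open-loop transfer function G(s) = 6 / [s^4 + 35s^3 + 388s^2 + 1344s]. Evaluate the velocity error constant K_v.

1/224

The denominator has no term below 1344s — 1 pole at s=0, type 1.
K_v = lim_{s→0} s·G(s) = 6 / 1344 = 1/224.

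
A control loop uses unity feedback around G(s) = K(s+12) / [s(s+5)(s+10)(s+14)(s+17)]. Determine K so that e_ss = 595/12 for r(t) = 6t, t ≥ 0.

System type = 1 (one pole at s=0).
K_v = lim_{s→0} s·G(s) = K·12 / (5·10·14·17) = (3/2975)·K.
e_ss = 6/K_v = 595/12 ⇒ K_v = 72/595 ⇒ K = (72/595)/(3/2975) = 120.

120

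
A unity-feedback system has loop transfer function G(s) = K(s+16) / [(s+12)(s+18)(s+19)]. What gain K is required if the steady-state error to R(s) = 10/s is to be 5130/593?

40

No free integrators in G(s): this is a type 0 system.
K_p = lim_{s→0} G(s) = K·16 / (12·18·19) = (2/513)·K.
e_ss = 10/(1 + K_p) = 5130/593 ⇒ 1 + (2/513)·K = 593/513 ⇒ K = 40.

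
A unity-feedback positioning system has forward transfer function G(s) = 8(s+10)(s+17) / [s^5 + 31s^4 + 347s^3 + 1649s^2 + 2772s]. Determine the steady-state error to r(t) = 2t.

Factoring s from the denominator leaves a polynomial with constant term 2772, so the system is type 1.
K_v = lim_{s→0} s·G(s) = 8·10·17 / 2772 = 340/693.
e_ss = 2/K_v = 2/(340/693) = 693/170.

693/170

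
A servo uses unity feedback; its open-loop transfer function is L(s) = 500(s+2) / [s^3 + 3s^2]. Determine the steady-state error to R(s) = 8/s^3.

0.024

Factoring s^2 from the denominator leaves a polynomial with constant term 3, so the system is type 2.
K_a = lim_{s→0} s^2·L(s) = 500·2 / 3 = 1000/3.
r(t) = 4t^2 gives R(s) = 8/s^3.
e_ss = 8/K_a = 8/(1000/3) = 0.024.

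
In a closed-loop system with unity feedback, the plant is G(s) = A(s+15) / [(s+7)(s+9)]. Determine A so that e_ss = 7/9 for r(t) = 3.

The open loop has no poles at the origin → type 0 system.
K_p = lim_{s→0} G(s) = A·15 / (7·9) = (5/21)·A.
e_ss = 3/(1 + K_p) = 7/9 ⇒ 1 + (5/21)·A = 27/7 ⇒ A = 12.

12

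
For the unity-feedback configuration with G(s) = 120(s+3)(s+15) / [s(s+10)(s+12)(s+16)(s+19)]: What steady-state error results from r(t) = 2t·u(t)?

System type = 1 (one pole at s=0).
K_v = lim_{s→0} s·G(s) = 120·3·15 / (10·12·16·19) = 45/304.
e_ss = 2/K_v = 2/(45/304) = 608/45.

608/45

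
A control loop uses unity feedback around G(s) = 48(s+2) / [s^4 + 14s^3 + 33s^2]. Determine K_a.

32/11

Factoring s^2 from the denominator leaves a polynomial with constant term 33, so the system is type 2.
K_a = lim_{s→0} s^2·G(s) = 48·2 / 33 = 32/11.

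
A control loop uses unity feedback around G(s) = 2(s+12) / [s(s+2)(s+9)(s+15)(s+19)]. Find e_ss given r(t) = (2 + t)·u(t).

The open loop has one pole at the origin → type 1 system. Treating each term separately:
  • 2: tracked with zero error.
  • t: e_ss = 1/K_v with K_v=4/855 → 213.75.
Total e_ss = 213.75.

213.75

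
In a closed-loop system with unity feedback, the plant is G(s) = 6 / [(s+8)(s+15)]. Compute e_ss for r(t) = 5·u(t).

100/21

The open loop has no poles at the origin → type 0 system.
K_p = lim_{s→0} G(s) = 6 / (8·15) = 0.05.
e_ss = 5/(1 + K_p) = 5/1.05 = 100/21.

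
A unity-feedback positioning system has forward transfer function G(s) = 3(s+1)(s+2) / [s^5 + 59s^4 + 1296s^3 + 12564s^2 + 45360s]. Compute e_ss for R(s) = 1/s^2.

7560

Factoring s from the denominator leaves a polynomial with constant term 45360, so the system is type 1.
K_v = lim_{s→0} s·G(s) = 3·1·2 / 45360 = 1/7560.
e_ss = 1/K_v = 1/(1/7560) = 7560.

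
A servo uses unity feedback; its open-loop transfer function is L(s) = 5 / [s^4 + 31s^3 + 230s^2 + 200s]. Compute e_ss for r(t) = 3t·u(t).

120

Lowest-order denominator term is 200s, so the open loop has 1 pole at the origin → type 1 system.
K_v = lim_{s→0} s·L(s) = 5 / 200 = 0.025.
e_ss = 3/K_v = 3/0.025 = 120.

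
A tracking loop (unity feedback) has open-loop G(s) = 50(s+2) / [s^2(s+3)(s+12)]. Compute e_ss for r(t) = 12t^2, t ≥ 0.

G(s) has two factors of s in the denominator, so the system is type 2.
K_a = lim_{s→0} s^2·G(s) = 50·2 / (3·12) = 25/9.
r(t) = 12t^2 gives R(s) = 24/s^3.
e_ss = 24/K_a = 24/(25/9) = 8.64.

8.64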